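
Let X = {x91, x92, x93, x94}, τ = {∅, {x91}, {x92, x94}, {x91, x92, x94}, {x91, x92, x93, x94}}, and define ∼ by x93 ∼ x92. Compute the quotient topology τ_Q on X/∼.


X/∼ = {[x91], [x92=x93], [x94]}; |τ_Q| = 3.

Equivalence classes: [x91], [x92=x93], [x94].
Quotient map π: X → X/∼ sends x91 ↦ [x91], x92 ↦ [x92=x93], x93 ↦ [x92=x93], x94 ↦ [x94].
For each subset V ⊆ X/∼, compute π^{-1}(V) ⊆ X and check whether π^{-1}(V) ∈ τ. V is open in τ_Q iff π^{-1}(V) ∈ τ.
  V = {}: π^{-1}(V) = ∅ ∈ τ ✓.
  V = {[x91]}: π^{-1}(V) = {x91} ∈ τ ✓.
  V = {[x92=x93]}: π^{-1}(V) = {x92, x93} ∉ τ ✗.
  V = {[x91], [x92=x93]}: π^{-1}(V) = {x91, x92, x93} ∉ τ ✗.
  V = {[x94]}: π^{-1}(V) = {x94} ∉ τ ✗.
  V = {[x91], [x94]}: π^{-1}(V) = {x91, x94} ∉ τ ✗.
  V = {[x92=x93], [x94]}: π^{-1}(V) = {x92, x93, x94} ∉ τ ✗.
  V = {[x91], [x92=x93], [x94]}: π^{-1}(V) = {x91, x92, x93, x94} ∈ τ ✓.
Open sets in the quotient: τ_Q = {{}, {[x91]}, {[x91], [x92=x93], [x94]}} (3 elements).


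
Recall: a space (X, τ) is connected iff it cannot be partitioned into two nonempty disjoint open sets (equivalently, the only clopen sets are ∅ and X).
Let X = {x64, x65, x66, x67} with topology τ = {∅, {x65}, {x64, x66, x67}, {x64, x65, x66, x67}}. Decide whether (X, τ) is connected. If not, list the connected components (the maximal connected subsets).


(X, τ) is disconnected; components = [{x65}, {x64, x66, x67}].

Find clopen sets (U ∈ τ with X ∖ U ∈ τ):
  U = ∅, X ∖ U = {x64, x65, x66, x67} — both open, so U is clopen.
  U = {x65}, X ∖ U = {x64, x66, x67} — both open, so U is clopen.
  U = {x64, x66, x67}, X ∖ U = {x65} — both open, so U is clopen.
  U = {x64, x65, x66, x67}, X ∖ U = ∅ — both open, so U is clopen.
Nontrivial clopen(s) exist: e.g. {x64, x66, x67}. So (X, τ) is disconnected.
Compute connected components by grouping points that agree on all clopens:
  component: {x65}
  component: {x64, x66, x67}


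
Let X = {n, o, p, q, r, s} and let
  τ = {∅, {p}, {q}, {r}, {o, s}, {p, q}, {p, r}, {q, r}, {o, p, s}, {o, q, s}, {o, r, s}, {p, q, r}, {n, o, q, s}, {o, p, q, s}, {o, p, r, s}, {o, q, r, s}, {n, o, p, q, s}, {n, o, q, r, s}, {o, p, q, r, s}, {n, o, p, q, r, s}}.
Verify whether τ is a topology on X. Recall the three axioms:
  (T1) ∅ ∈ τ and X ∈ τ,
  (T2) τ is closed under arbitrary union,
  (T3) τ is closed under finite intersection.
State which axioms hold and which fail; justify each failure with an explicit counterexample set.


τ IS a topology on X.

Axiom (T1): ∅ ∈ τ? Yes; X ∈ τ? Yes.
Axiom (T2/T3): check pairwise unions and intersections of members of τ.
All pairwise intersections and unions checked — each lies in τ. Therefore τ satisfies (T1), (T2), (T3): it IS a topology on X.


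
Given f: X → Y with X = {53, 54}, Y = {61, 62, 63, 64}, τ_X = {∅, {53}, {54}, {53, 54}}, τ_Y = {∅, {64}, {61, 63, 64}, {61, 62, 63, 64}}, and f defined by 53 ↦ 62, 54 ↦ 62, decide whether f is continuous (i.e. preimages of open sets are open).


f IS continuous.

Compute f^{-1}(U) for each U ∈ τ_Y:
  U = ∅: f^{-1}(U) = ∅ ∈ τ_X ✓.
  U = {64}: f^{-1}(U) = ∅ ∈ τ_X ✓.
  U = {61, 63, 64}: f^{-1}(U) = ∅ ∈ τ_X ✓.
  U = {61, 62, 63, 64}: f^{-1}(U) = {53, 54} ∈ τ_X ✓.
Every preimage lies in τ_X, so f IS continuous.


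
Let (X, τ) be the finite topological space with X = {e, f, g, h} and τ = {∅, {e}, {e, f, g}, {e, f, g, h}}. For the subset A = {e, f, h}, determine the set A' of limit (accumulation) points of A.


A' = {f, g, h}

For each x ∈ X, list the open sets U ∈ τ with x ∈ U, then check whether U ∩ (A ∖ {x}) ≠ ∅ for every such U.
  x = e: open {e} ∋ x has {e} ∩ (A ∖ {e}) = ∅, so x is NOT a limit point.
  x = f: opens ∋ x are {e, f, g}, {e, f, g, h}; each meets A ∖ {f}, so x IS a limit point.
  x = g: opens ∋ x are {e, f, g}, {e, f, g, h}; each meets A ∖ {g}, so x IS a limit point.
  x = h: opens ∋ x are {e, f, g, h}; each meets A ∖ {h}, so x IS a limit point.
Collecting: A' = {f, g, h}.


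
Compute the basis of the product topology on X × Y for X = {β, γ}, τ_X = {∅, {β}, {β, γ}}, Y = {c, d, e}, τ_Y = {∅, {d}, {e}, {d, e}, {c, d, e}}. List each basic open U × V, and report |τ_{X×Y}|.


Basis B = {∅ × ∅, {β} × {d}, {β} × {e}, {β} × {d, e}, {β, γ} × {d}, {β, γ} × {e}, {β} × {c, d, e}, {β, γ} × {d, e}, {β, γ} × {c, d, e}}; |τ_{X×Y}| = 14.

Enumerate products U × V with U ∈ τ_X, V ∈ τ_Y (deduplicated):
  ∅ × ∅ = {} (∅)
  {β} × {d} = {(β,d)}
  {β} × {e} = {(β,e)}
  {β} × {d, e} = {(β,d), (β,e)}
  {β, γ} × {d} = {(β,d), (γ,d)}
  {β, γ} × {e} = {(β,e), (γ,e)}
  {β} × {c, d, e} = {(β,c), (β,d), (β,e)}
  {β, γ} × {d, e} = {(β,d), (β,e), (γ,d), (γ,e)}
  {β, γ} × {c, d, e} = {(β,c), (β,d), (β,e), (γ,c), (γ,d), (γ,e)}
These 9 distinct sets form the basis B.
Close under arbitrary unions to get τ_{X×Y}; counting gives |τ_{X×Y}| = 14.


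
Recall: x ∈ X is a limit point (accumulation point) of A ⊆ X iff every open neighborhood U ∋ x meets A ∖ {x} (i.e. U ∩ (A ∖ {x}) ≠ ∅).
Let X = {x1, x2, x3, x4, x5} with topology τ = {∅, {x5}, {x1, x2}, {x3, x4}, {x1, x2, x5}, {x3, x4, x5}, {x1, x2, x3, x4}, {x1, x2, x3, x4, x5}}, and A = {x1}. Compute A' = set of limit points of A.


A' = {x2}

For each x ∈ X, list the open sets U ∈ τ with x ∈ U, then check whether U ∩ (A ∖ {x}) ≠ ∅ for every such U.
  x = x1: open {x1, x2} ∋ x has {x1, x2} ∩ (A ∖ {x1}) = ∅, so x is NOT a limit point.
  x = x2: opens ∋ x are {x1, x2}, {x1, x2, x5}, {x1, x2, x3, x4}, {x1, x2, x3, x4, x5}; each meets A ∖ {x2}, so x IS a limit point.
  x = x3: open {x3, x4} ∋ x has {x3, x4} ∩ (A ∖ {x3}) = ∅, so x is NOT a limit point.
  x = x4: open {x3, x4} ∋ x has {x3, x4} ∩ (A ∖ {x4}) = ∅, so x is NOT a limit point.
  x = x5: open {x5} ∋ x has {x5} ∩ (A ∖ {x5}) = ∅, so x is NOT a limit point.
Collecting: A' = {x2}.


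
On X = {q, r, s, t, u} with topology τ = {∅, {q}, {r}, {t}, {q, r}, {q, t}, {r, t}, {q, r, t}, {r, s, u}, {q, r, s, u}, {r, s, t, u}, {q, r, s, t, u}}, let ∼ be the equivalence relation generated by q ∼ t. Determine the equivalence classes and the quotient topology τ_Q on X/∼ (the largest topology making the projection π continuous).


X/∼ = {[q=t], [r], [s], [u]}; |τ_Q| = 6.

Equivalence classes: [q=t], [r], [s], [u].
Quotient map π: X → X/∼ sends q ↦ [q=t], r ↦ [r], s ↦ [s], t ↦ [q=t], u ↦ [u].
For each subset V ⊆ X/∼, compute π^{-1}(V) ⊆ X and check whether π^{-1}(V) ∈ τ. V is open in τ_Q iff π^{-1}(V) ∈ τ.
  V = {}: π^{-1}(V) = ∅ ∈ τ ✓.
  V = {[q=t]}: π^{-1}(V) = {q, t} ∈ τ ✓.
  V = {[r]}: π^{-1}(V) = {r} ∈ τ ✓.
  V = {[q=t], [r]}: π^{-1}(V) = {q, r, t} ∈ τ ✓.
  V = {[s]}: π^{-1}(V) = {s} ∉ τ ✗.
  V = {[q=t], [s]}: π^{-1}(V) = {q, s, t} ∉ τ ✗.
  V = {[r], [s]}: π^{-1}(V) = {r, s} ∉ τ ✗.
  V = {[q=t], [r], [s]}: π^{-1}(V) = {q, r, s, t} ∉ τ ✗.
  V = {[u]}: π^{-1}(V) = {u} ∉ τ ✗.
  V = {[q=t], [u]}: π^{-1}(V) = {q, t, u} ∉ τ ✗.
  V = {[r], [u]}: π^{-1}(V) = {r, u} ∉ τ ✗.
  V = {[q=t], [r], [u]}: π^{-1}(V) = {q, r, t, u} ∉ τ ✗.
  V = {[s], [u]}: π^{-1}(V) = {s, u} ∉ τ ✗.
  V = {[q=t], [s], [u]}: π^{-1}(V) = {q, s, t, u} ∉ τ ✗.
  V = {[r], [s], [u]}: π^{-1}(V) = {r, s, u} ∈ τ ✓.
  V = {[q=t], [r], [s], [u]}: π^{-1}(V) = {q, r, s, t, u} ∈ τ ✓.
Open sets in the quotient: τ_Q = {{}, {[q=t]}, {[r]}, {[q=t], [r]}, {[r], [s], [u]}, {[q=t], [r], [s], [u]}} (6 elements).


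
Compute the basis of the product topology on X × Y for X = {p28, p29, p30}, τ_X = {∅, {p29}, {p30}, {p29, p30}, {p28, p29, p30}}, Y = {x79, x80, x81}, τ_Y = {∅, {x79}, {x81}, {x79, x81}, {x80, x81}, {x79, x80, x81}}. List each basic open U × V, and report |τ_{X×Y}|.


Basis B = {∅ × ∅, {p29} × {x79}, {p29} × {x81}, {p30} × {x79}, {p30} × {x81}, {p29} × {x79, x81}, {p29, p30} × {x79}, {p29} × {x80, x81}, {p29, p30} × {x81}, {p30} × {x79, x81}, {p30} × {x80, x81}, {p28, p29, p30} × {x79}, {p28, p29, p30} × {x81}, {p29} × {x79, x80, x81}, {p30} × {x79, x80, x81}, {p29, p30} × {x79, x81}, {p29, p30} × {x80, x81}, {p28, p29, p30} × {x79, x81}, {p28, p29, p30} × {x80, x81}, {p29, p30} × {x79, x80, x81}, {p28, p29, p30} × {x79, x80, x81}}; |τ_{X×Y}| = 70.

Enumerate products U × V with U ∈ τ_X, V ∈ τ_Y (deduplicated):
  ∅ × ∅ = {} (∅)
  {p29} × {x79} = {(p29,x79)}
  {p29} × {x81} = {(p29,x81)}
  {p30} × {x79} = {(p30,x79)}
  {p30} × {x81} = {(p30,x81)}
  {p29} × {x79, x81} = {(p29,x79), (p29,x81)}
  {p29, p30} × {x79} = {(p29,x79), (p30,x79)}
  {p29} × {x80, x81} = {(p29,x80), (p29,x81)}
  {p29, p30} × {x81} = {(p29,x81), (p30,x81)}
  {p30} × {x79, x81} = {(p30,x79), (p30,x81)}
  {p30} × {x80, x81} = {(p30,x80), (p30,x81)}
  {p28, p29, p30} × {x79} = {(p28,x79), (p29,x79), (p30,x79)}
  {p28, p29, p30} × {x81} = {(p28,x81), (p29,x81), (p30,x81)}
  {p29} × {x79, x80, x81} = {(p29,x79), (p29,x80), (p29,x81)}
  {p30} × {x79, x80, x81} = {(p30,x79), (p30,x80), (p30,x81)}
  {p29, p30} × {x79, x81} = {(p29,x79), (p29,x81), (p30,x79), (p30,x81)}
  {p29, p30} × {x80, x81} = {(p29,x80), (p29,x81), (p30,x80), (p30,x81)}
  {p28, p29, p30} × {x79, x81} = {(p28,x79), (p28,x81), (p29,x79), (p29,x81), (p30,x79), (p30,x81)}
  {p28, p29, p30} × {x80, x81} = {(p28,x80), (p28,x81), (p29,x80), (p29,x81), (p30,x80), (p30,x81)}
  {p29, p30} × {x79, x80, x81} = {(p29,x79), (p29,x80), (p29,x81), (p30,x79), (p30,x80), (p30,x81)}
  {p28, p29, p30} × {x79, x80, x81} = {(p28,x79), (p28,x80), (p28,x81), (p29,x79), (p29,x80), (p29,x81), (p30,x79), (p30,x80), (p30,x81)}
These 21 distinct sets form the basis B.
Close under arbitrary unions to get τ_{X×Y}; counting gives |τ_{X×Y}| = 70.


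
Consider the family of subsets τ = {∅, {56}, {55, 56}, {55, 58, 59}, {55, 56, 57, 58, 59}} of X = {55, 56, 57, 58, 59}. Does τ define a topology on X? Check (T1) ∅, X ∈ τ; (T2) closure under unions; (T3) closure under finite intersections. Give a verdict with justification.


τ is NOT a topology on X.

Axiom (T1): ∅ ∈ τ? Yes; X ∈ τ? Yes.
Axiom (T2/T3): check pairwise unions and intersections of members of τ.
Counterexample for (T2): {56} ∪ {55, 58, 59} = {55, 56, 58, 59} ∉ τ. Therefore τ is NOT a topology.


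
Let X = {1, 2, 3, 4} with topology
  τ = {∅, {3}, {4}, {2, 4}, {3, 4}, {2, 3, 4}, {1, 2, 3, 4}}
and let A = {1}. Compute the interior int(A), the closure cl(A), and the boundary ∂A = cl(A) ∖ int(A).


int(A) = ∅, cl(A) = {1}, ∂A = {1}.

Closed sets in (X, τ) are complements of opens:
  closed(X, τ) = {∅, {1}, {1, 2}, {1, 3}, {1, 2, 3}, {1, 2, 4}, {1, 2, 3, 4}}.
int(A) = ⋃ {U ∈ τ : U ⊆ A}. Opens contained in A: ∅.
Taking the union of these: int(A) = ∅.
cl(A) = ⋂ {C closed : A ⊆ C}. Closed sets containing A: {1}, {1, 2}, {1, 3}, {1, 2, 3}, {1, 2, 4}, {1, 2, 3, 4}.
Intersecting these: cl(A) = {1}.
∂A = cl(A) ∖ int(A) = {1} ∖ ∅ = {1}.


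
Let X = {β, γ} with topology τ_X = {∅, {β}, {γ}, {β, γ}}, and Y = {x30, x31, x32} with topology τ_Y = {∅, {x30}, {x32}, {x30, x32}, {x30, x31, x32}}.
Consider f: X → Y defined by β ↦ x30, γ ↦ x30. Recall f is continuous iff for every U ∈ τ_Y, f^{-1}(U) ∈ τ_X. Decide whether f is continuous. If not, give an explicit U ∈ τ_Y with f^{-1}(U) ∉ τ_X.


f IS continuous.

Compute f^{-1}(U) for each U ∈ τ_Y:
  U = ∅: f^{-1}(U) = ∅ ∈ τ_X ✓.
  U = {x30}: f^{-1}(U) = {β, γ} ∈ τ_X ✓.
  U = {x32}: f^{-1}(U) = ∅ ∈ τ_X ✓.
  U = {x30, x32}: f^{-1}(U) = {β, γ} ∈ τ_X ✓.
  U = {x30, x31, x32}: f^{-1}(U) = {β, γ} ∈ τ_X ✓.
Every preimage lies in τ_X, so f IS continuous.


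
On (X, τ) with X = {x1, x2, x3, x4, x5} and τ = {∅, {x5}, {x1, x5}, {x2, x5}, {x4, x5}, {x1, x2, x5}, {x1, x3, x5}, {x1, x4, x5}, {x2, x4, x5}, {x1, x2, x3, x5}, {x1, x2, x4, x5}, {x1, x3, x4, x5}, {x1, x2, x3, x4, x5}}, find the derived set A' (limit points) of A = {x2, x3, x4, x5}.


A' = {x1, x2, x3, x4}

For each x ∈ X, list the open sets U ∈ τ with x ∈ U, then check whether U ∩ (A ∖ {x}) ≠ ∅ for every such U.
  x = x1: opens ∋ x are {x1, x5}, {x1, x2, x5}, {x1, x3, x5}, {x1, x4, x5}, {x1, x2, x3, x5}, {x1, x2, x4, x5}, {x1, x3, x4, x5}, {x1, x2, x3, x4, x5}; each meets A ∖ {x1}, so x IS a limit point.
  x = x2: opens ∋ x are {x2, x5}, {x1, x2, x5}, {x2, x4, x5}, {x1, x2, x3, x5}, {x1, x2, x4, x5}, {x1, x2, x3, x4, x5}; each meets A ∖ {x2}, so x IS a limit point.
  x = x3: opens ∋ x are {x1, x3, x5}, {x1, x2, x3, x5}, {x1, x3, x4, x5}, {x1, x2, x3, x4, x5}; each meets A ∖ {x3}, so x IS a limit point.
  x = x4: opens ∋ x are {x4, x5}, {x1, x4, x5}, {x2, x4, x5}, {x1, x2, x4, x5}, {x1, x3, x4, x5}, {x1, x2, x3, x4, x5}; each meets A ∖ {x4}, so x IS a limit point.
  x = x5: open {x5} ∋ x has {x5} ∩ (A ∖ {x5}) = ∅, so x is NOT a limit point.
Collecting: A' = {x1, x2, x3, x4}.


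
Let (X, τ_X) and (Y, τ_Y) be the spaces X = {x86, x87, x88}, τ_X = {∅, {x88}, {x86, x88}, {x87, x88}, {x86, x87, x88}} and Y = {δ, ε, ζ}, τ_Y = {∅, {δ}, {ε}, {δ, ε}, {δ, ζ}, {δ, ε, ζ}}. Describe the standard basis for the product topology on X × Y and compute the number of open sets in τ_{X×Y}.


Basis B = {∅ × ∅, {x88} × {δ}, {x88} × {ε}, {x86, x88} × {δ}, {x86, x88} × {ε}, {x87, x88} × {δ}, {x87, x88} × {ε}, {x88} × {δ, ε}, {x88} × {δ, ζ}, {x86, x87, x88} × {δ}, {x86, x87, x88} × {ε}, {x88} × {δ, ε, ζ}, {x86, x88} × {δ, ε}, {x86, x88} × {δ, ζ}, {x87, x88} × {δ, ε}, {x87, x88} × {δ, ζ}, {x86, x88} × {δ, ε, ζ}, {x86, x87, x88} × {δ, ε}, {x86, x87, x88} × {δ, ζ}, {x87, x88} × {δ, ε, ζ}, {x86, x87, x88} × {δ, ε, ζ}}; |τ_{X×Y}| = 70.

Enumerate products U × V with U ∈ τ_X, V ∈ τ_Y (deduplicated):
  ∅ × ∅ = {} (∅)
  {x88} × {δ} = {(x88,δ)}
  {x88} × {ε} = {(x88,ε)}
  {x86, x88} × {δ} = {(x86,δ), (x88,δ)}
  {x86, x88} × {ε} = {(x86,ε), (x88,ε)}
  {x87, x88} × {δ} = {(x87,δ), (x88,δ)}
  {x87, x88} × {ε} = {(x87,ε), (x88,ε)}
  {x88} × {δ, ε} = {(x88,δ), (x88,ε)}
  {x88} × {δ, ζ} = {(x88,δ), (x88,ζ)}
  {x86, x87, x88} × {δ} = {(x86,δ), (x87,δ), (x88,δ)}
  {x86, x87, x88} × {ε} = {(x86,ε), (x87,ε), (x88,ε)}
  {x88} × {δ, ε, ζ} = {(x88,δ), (x88,ε), (x88,ζ)}
  {x86, x88} × {δ, ε} = {(x86,δ), (x86,ε), (x88,δ), (x88,ε)}
  {x86, x88} × {δ, ζ} = {(x86,δ), (x86,ζ), (x88,δ), (x88,ζ)}
  {x87, x88} × {δ, ε} = {(x87,δ), (x87,ε), (x88,δ), (x88,ε)}
  {x87, x88} × {δ, ζ} = {(x87,δ), (x87,ζ), (x88,δ), (x88,ζ)}
  {x86, x88} × {δ, ε, ζ} = {(x86,δ), (x86,ε), (x86,ζ), (x88,δ), (x88,ε), (x88,ζ)}
  {x86, x87, x88} × {δ, ε} = {(x86,δ), (x86,ε), (x87,δ), (x87,ε), (x88,δ), (x88,ε)}
  {x86, x87, x88} × {δ, ζ} = {(x86,δ), (x86,ζ), (x87,δ), (x87,ζ), (x88,δ), (x88,ζ)}
  {x87, x88} × {δ, ε, ζ} = {(x87,δ), (x87,ε), (x87,ζ), (x88,δ), (x88,ε), (x88,ζ)}
  {x86, x87, x88} × {δ, ε, ζ} = {(x86,δ), (x86,ε), (x86,ζ), (x87,δ), (x87,ε), (x87,ζ), (x88,δ), (x88,ε), (x88,ζ)}
These 21 distinct sets form the basis B.
Close under arbitrary unions to get τ_{X×Y}; counting gives |τ_{X×Y}| = 70.


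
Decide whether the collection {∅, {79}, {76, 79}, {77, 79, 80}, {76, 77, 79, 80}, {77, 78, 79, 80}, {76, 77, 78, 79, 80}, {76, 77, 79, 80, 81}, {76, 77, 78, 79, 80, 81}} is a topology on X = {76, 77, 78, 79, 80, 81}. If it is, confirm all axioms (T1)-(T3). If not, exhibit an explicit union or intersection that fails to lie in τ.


τ IS a topology on X.

Axiom (T1): ∅ ∈ τ? Yes; X ∈ τ? Yes.
Axiom (T2/T3): check pairwise unions and intersections of members of τ.
All pairwise intersections and unions checked — each lies in τ. Therefore τ satisfies (T1), (T2), (T3): it IS a topology on X.


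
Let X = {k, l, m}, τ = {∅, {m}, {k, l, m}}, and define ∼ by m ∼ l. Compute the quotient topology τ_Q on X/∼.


X/∼ = {[k], [l=m]}; |τ_Q| = 2.

Equivalence classes: [k], [l=m].
Quotient map π: X → X/∼ sends k ↦ [k], l ↦ [l=m], m ↦ [l=m].
For each subset V ⊆ X/∼, compute π^{-1}(V) ⊆ X and check whether π^{-1}(V) ∈ τ. V is open in τ_Q iff π^{-1}(V) ∈ τ.
  V = {}: π^{-1}(V) = ∅ ∈ τ ✓.
  V = {[k]}: π^{-1}(V) = {k} ∉ τ ✗.
  V = {[l=m]}: π^{-1}(V) = {l, m} ∉ τ ✗.
  V = {[k], [l=m]}: π^{-1}(V) = {k, l, m} ∈ τ ✓.
Open sets in the quotient: τ_Q = {{}, {[k], [l=m]}} (2 elements).


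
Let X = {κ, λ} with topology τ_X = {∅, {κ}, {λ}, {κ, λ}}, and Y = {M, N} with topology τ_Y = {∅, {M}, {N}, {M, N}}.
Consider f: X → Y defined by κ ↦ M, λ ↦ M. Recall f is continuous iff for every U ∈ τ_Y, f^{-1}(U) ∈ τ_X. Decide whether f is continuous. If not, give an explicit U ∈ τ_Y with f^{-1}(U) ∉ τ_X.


f IS continuous.

Compute f^{-1}(U) for each U ∈ τ_Y:
  U = ∅: f^{-1}(U) = ∅ ∈ τ_X ✓.
  U = {M}: f^{-1}(U) = {κ, λ} ∈ τ_X ✓.
  U = {N}: f^{-1}(U) = ∅ ∈ τ_X ✓.
  U = {M, N}: f^{-1}(U) = {κ, λ} ∈ τ_X ✓.
Every preimage lies in τ_X, so f IS continuous.


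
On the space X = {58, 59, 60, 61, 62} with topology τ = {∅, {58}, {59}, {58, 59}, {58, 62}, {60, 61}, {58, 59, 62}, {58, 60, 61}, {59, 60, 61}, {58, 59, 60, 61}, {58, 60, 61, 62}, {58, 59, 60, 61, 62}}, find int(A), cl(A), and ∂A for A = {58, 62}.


int(A) = {58, 62}, cl(A) = {58, 62}, ∂A = ∅.

Closed sets in (X, τ) are complements of opens:
  closed(X, τ) = {∅, {59}, {62}, {58, 62}, {59, 62}, {60, 61}, {58, 59, 62}, {59, 60, 61}, {60, 61, 62}, {58, 60, 61, 62}, {59, 60, 61, 62}, {58, 59, 60, 61, 62}}.
int(A) = ⋃ {U ∈ τ : U ⊆ A}. Opens contained in A: ∅, {58}, {58, 62}.
Taking the union of these: int(A) = {58, 62}.
cl(A) = ⋂ {C closed : A ⊆ C}. Closed sets containing A: {58, 62}, {58, 59, 62}, {58, 60, 61, 62}, {58, 59, 60, 61, 62}.
Intersecting these: cl(A) = {58, 62}.
∂A = cl(A) ∖ int(A) = {58, 62} ∖ {58, 62} = ∅.


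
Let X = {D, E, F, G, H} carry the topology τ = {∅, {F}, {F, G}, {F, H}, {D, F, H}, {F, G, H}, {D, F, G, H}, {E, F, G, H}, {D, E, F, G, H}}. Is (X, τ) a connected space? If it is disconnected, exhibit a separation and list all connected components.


(X, τ) is connected.

Find clopen sets (U ∈ τ with X ∖ U ∈ τ):
  U = ∅, X ∖ U = {D, E, F, G, H} — both open, so U is clopen.
  U = {D, E, F, G, H}, X ∖ U = ∅ — both open, so U is clopen.
Only trivial clopens (∅ and X) exist, so (X, τ) is connected.
Compute connected components by grouping points that agree on all clopens:
  component: {D, E, F, G, H}


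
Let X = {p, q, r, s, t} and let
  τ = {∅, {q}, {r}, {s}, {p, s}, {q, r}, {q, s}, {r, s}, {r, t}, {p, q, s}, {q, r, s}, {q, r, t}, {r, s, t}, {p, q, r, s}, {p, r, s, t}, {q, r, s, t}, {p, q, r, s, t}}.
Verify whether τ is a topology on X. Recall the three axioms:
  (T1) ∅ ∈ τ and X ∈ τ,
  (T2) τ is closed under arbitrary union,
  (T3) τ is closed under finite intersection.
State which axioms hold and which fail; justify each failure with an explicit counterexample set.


τ is NOT a topology on X.

Axiom (T1): ∅ ∈ τ? Yes; X ∈ τ? Yes.
Axiom (T2/T3): check pairwise unions and intersections of members of τ.
Counterexample for (T2): {r} ∪ {p, s} = {p, r, s} ∉ τ. Therefore τ is NOT a topology.


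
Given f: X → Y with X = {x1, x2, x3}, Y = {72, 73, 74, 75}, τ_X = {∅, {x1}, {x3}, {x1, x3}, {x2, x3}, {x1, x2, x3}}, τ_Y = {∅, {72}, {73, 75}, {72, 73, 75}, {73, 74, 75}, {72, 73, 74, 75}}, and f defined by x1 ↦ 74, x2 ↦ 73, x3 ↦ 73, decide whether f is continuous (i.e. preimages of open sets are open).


f IS continuous.

Compute f^{-1}(U) for each U ∈ τ_Y:
  U = ∅: f^{-1}(U) = ∅ ∈ τ_X ✓.
  U = {72}: f^{-1}(U) = ∅ ∈ τ_X ✓.
  U = {73, 75}: f^{-1}(U) = {x2, x3} ∈ τ_X ✓.
  U = {72, 73, 75}: f^{-1}(U) = {x2, x3} ∈ τ_X ✓.
  U = {73, 74, 75}: f^{-1}(U) = {x1, x2, x3} ∈ τ_X ✓.
  U = {72, 73, 74, 75}: f^{-1}(U) = {x1, x2, x3} ∈ τ_X ✓.
Every preimage lies in τ_X, so f IS continuous.


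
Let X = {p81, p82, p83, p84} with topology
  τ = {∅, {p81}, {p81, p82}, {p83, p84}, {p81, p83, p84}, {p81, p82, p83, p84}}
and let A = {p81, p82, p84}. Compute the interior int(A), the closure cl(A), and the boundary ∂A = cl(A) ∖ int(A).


int(A) = {p81, p82}, cl(A) = {p81, p82, p83, p84}, ∂A = {p83, p84}.

Closed sets in (X, τ) are complements of opens:
  closed(X, τ) = {∅, {p82}, {p81, p82}, {p83, p84}, {p82, p83, p84}, {p81, p82, p83, p84}}.
int(A) = ⋃ {U ∈ τ : U ⊆ A}. Opens contained in A: ∅, {p81}, {p81, p82}.
Taking the union of these: int(A) = {p81, p82}.
cl(A) = ⋂ {C closed : A ⊆ C}. Closed sets containing A: {p81, p82, p83, p84}.
Intersecting these: cl(A) = {p81, p82, p83, p84}.
∂A = cl(A) ∖ int(A) = {p81, p82, p83, p84} ∖ {p81, p82} = {p83, p84}.


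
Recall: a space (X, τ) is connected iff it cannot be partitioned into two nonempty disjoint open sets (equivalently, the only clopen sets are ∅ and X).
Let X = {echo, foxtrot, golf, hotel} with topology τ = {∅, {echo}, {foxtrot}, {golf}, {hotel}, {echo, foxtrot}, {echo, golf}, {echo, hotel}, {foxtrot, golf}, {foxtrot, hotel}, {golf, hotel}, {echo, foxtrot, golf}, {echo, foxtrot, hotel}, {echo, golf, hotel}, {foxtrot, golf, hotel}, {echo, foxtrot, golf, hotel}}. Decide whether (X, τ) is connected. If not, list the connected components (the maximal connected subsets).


(X, τ) is disconnected; components = [{echo}, {foxtrot}, {golf}, {hotel}].

Find clopen sets (U ∈ τ with X ∖ U ∈ τ):
  U = ∅, X ∖ U = {echo, foxtrot, golf, hotel} — both open, so U is clopen.
  U = {echo}, X ∖ U = {foxtrot, golf, hotel} — both open, so U is clopen.
  U = {foxtrot}, X ∖ U = {echo, golf, hotel} — both open, so U is clopen.
  U = {golf}, X ∖ U = {echo, foxtrot, hotel} — both open, so U is clopen.
  U = {hotel}, X ∖ U = {echo, foxtrot, golf} — both open, so U is clopen.
  U = {echo, foxtrot}, X ∖ U = {golf, hotel} — both open, so U is clopen.
  U = {echo, golf}, X ∖ U = {foxtrot, hotel} — both open, so U is clopen.
  U = {echo, hotel}, X ∖ U = {foxtrot, golf} — both open, so U is clopen.
  U = {foxtrot, golf}, X ∖ U = {echo, hotel} — both open, so U is clopen.
  U = {foxtrot, hotel}, X ∖ U = {echo, golf} — both open, so U is clopen.
  U = {golf, hotel}, X ∖ U = {echo, foxtrot} — both open, so U is clopen.
  U = {echo, foxtrot, golf}, X ∖ U = {hotel} — both open, so U is clopen.
  U = {echo, foxtrot, hotel}, X ∖ U = {golf} — both open, so U is clopen.
  U = {echo, golf, hotel}, X ∖ U = {foxtrot} — both open, so U is clopen.
  U = {foxtrot, golf, hotel}, X ∖ U = {echo} — both open, so U is clopen.
  U = {echo, foxtrot, golf, hotel}, X ∖ U = ∅ — both open, so U is clopen.
Nontrivial clopen(s) exist: e.g. {golf}. So (X, τ) is disconnected.
Compute connected components by grouping points that agree on all clopens:
  component: {echo}
  component: {foxtrot}
  component: {golf}
  component: {hotel}


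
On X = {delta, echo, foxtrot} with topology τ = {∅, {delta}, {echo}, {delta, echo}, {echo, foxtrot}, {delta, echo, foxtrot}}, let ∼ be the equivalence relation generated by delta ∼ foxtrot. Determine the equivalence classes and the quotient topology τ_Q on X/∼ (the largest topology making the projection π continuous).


X/∼ = {[delta=foxtrot], [echo]}; |τ_Q| = 3.

Equivalence classes: [delta=foxtrot], [echo].
Quotient map π: X → X/∼ sends delta ↦ [delta=foxtrot], echo ↦ [echo], foxtrot ↦ [delta=foxtrot].
For each subset V ⊆ X/∼, compute π^{-1}(V) ⊆ X and check whether π^{-1}(V) ∈ τ. V is open in τ_Q iff π^{-1}(V) ∈ τ.
  V = {}: π^{-1}(V) = ∅ ∈ τ ✓.
  V = {[delta=foxtrot]}: π^{-1}(V) = {delta, foxtrot} ∉ τ ✗.
  V = {[echo]}: π^{-1}(V) = {echo} ∈ τ ✓.
  V = {[delta=foxtrot], [echo]}: π^{-1}(V) = {delta, echo, foxtrot} ∈ τ ✓.
Open sets in the quotient: τ_Q = {{}, {[echo]}, {[delta=foxtrot], [echo]}} (3 elements).


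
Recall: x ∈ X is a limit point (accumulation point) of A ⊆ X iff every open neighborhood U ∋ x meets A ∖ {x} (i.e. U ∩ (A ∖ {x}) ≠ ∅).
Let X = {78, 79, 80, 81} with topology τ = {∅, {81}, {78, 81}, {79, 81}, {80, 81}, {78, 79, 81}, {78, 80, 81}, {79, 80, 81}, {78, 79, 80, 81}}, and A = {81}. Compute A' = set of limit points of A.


A' = {78, 79, 80}

For each x ∈ X, list the open sets U ∈ τ with x ∈ U, then check whether U ∩ (A ∖ {x}) ≠ ∅ for every such U.
  x = 78: opens ∋ x are {78, 81}, {78, 79, 81}, {78, 80, 81}, {78, 79, 80, 81}; each meets A ∖ {78}, so x IS a limit point.
  x = 79: opens ∋ x are {79, 81}, {78, 79, 81}, {79, 80, 81}, {78, 79, 80, 81}; each meets A ∖ {79}, so x IS a limit point.
  x = 80: opens ∋ x are {80, 81}, {78, 80, 81}, {79, 80, 81}, {78, 79, 80, 81}; each meets A ∖ {80}, so x IS a limit point.
  x = 81: open {81} ∋ x has {81} ∩ (A ∖ {81}) = ∅, so x is NOT a limit point.
Collecting: A' = {78, 79, 80}.


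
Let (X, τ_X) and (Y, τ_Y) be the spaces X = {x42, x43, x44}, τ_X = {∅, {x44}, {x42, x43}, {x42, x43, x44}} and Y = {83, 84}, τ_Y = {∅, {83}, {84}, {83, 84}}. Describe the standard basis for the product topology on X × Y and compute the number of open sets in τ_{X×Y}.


Basis B = {∅ × ∅, {x44} × {83}, {x44} × {84}, {x42, x43} × {83}, {x42, x43} × {84}, {x44} × {83, 84}, {x42, x43, x44} × {83}, {x42, x43, x44} × {84}, {x42, x43} × {83, 84}, {x42, x43, x44} × {83, 84}}; |τ_{X×Y}| = 16.

Enumerate products U × V with U ∈ τ_X, V ∈ τ_Y (deduplicated):
  ∅ × ∅ = {} (∅)
  {x44} × {83} = {(x44,83)}
  {x44} × {84} = {(x44,84)}
  {x42, x43} × {83} = {(x42,83), (x43,83)}
  {x42, x43} × {84} = {(x42,84), (x43,84)}
  {x44} × {83, 84} = {(x44,83), (x44,84)}
  {x42, x43, x44} × {83} = {(x42,83), (x43,83), (x44,83)}
  {x42, x43, x44} × {84} = {(x42,84), (x43,84), (x44,84)}
  {x42, x43} × {83, 84} = {(x42,83), (x42,84), (x43,83), (x43,84)}
  {x42, x43, x44} × {83, 84} = {(x42,83), (x42,84), (x43,83), (x43,84), (x44,83), (x44,84)}
These 10 distinct sets form the basis B.
Close under arbitrary unions to get τ_{X×Y}; counting gives |τ_{X×Y}| = 16.


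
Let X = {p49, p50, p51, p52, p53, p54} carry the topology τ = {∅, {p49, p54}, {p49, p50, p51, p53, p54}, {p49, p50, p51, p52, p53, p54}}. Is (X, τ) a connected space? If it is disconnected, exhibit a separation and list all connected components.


(X, τ) is connected.

Find clopen sets (U ∈ τ with X ∖ U ∈ τ):
  U = ∅, X ∖ U = {p49, p50, p51, p52, p53, p54} — both open, so U is clopen.
  U = {p49, p50, p51, p52, p53, p54}, X ∖ U = ∅ — both open, so U is clopen.
Only trivial clopens (∅ and X) exist, so (X, τ) is connected.
Compute connected components by grouping points that agree on all clopens:
  component: {p49, p50, p51, p52, p53, p54}


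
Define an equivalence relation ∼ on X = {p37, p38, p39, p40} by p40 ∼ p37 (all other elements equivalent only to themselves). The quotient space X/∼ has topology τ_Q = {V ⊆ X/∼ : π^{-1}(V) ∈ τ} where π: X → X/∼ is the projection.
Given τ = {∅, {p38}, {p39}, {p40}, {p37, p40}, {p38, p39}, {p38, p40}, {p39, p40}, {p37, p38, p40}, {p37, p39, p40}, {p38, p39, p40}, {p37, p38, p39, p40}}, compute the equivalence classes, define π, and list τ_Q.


X/∼ = {[p37=p40], [p38], [p39]}; |τ_Q| = 8.

Equivalence classes: [p37=p40], [p38], [p39].
Quotient map π: X → X/∼ sends p37 ↦ [p37=p40], p38 ↦ [p38], p39 ↦ [p39], p40 ↦ [p37=p40].
For each subset V ⊆ X/∼, compute π^{-1}(V) ⊆ X and check whether π^{-1}(V) ∈ τ. V is open in τ_Q iff π^{-1}(V) ∈ τ.
  V = {}: π^{-1}(V) = ∅ ∈ τ ✓.
  V = {[p37=p40]}: π^{-1}(V) = {p37, p40} ∈ τ ✓.
  V = {[p38]}: π^{-1}(V) = {p38} ∈ τ ✓.
  V = {[p37=p40], [p38]}: π^{-1}(V) = {p37, p38, p40} ∈ τ ✓.
  V = {[p39]}: π^{-1}(V) = {p39} ∈ τ ✓.
  V = {[p37=p40], [p39]}: π^{-1}(V) = {p37, p39, p40} ∈ τ ✓.
  V = {[p38], [p39]}: π^{-1}(V) = {p38, p39} ∈ τ ✓.
  V = {[p37=p40], [p38], [p39]}: π^{-1}(V) = {p37, p38, p39, p40} ∈ τ ✓.
Open sets in the quotient: τ_Q = {{}, {[p37=p40]}, {[p38]}, {[p37=p40], [p38]}, {[p39]}, {[p37=p40], [p39]}, {[p38], [p39]}, {[p37=p40], [p38], [p39]}} (8 elements).


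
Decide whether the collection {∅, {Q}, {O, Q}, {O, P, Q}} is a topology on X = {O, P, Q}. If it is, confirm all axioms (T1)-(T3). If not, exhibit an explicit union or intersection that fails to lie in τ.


τ IS a topology on X.

Axiom (T1): ∅ ∈ τ? Yes; X ∈ τ? Yes.
Axiom (T2/T3): check pairwise unions and intersections of members of τ.
All pairwise intersections and unions checked — each lies in τ. Therefore τ satisfies (T1), (T2), (T3): it IS a topology on X.


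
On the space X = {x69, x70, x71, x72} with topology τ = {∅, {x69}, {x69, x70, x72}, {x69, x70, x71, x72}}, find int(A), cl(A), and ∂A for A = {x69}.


int(A) = {x69}, cl(A) = {x69, x70, x71, x72}, ∂A = {x70, x71, x72}.

Closed sets in (X, τ) are complements of opens:
  closed(X, τ) = {∅, {x71}, {x70, x71, x72}, {x69, x70, x71, x72}}.
int(A) = ⋃ {U ∈ τ : U ⊆ A}. Opens contained in A: ∅, {x69}.
Taking the union of these: int(A) = {x69}.
cl(A) = ⋂ {C closed : A ⊆ C}. Closed sets containing A: {x69, x70, x71, x72}.
Intersecting these: cl(A) = {x69, x70, x71, x72}.
∂A = cl(A) ∖ int(A) = {x69, x70, x71, x72} ∖ {x69} = {x70, x71, x72}.


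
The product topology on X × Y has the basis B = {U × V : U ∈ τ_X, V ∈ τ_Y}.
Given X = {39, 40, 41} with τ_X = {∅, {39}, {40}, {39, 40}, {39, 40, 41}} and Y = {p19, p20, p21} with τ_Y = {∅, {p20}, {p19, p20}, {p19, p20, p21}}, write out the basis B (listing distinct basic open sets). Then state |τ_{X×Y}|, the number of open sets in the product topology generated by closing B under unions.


Basis B = {∅ × ∅, {39} × {p20}, {40} × {p20}, {39} × {p19, p20}, {39, 40} × {p20}, {40} × {p19, p20}, {39} × {p19, p20, p21}, {39, 40, 41} × {p20}, {40} × {p19, p20, p21}, {39, 40} × {p19, p20}, {39, 40} × {p19, p20, p21}, {39, 40, 41} × {p19, p20}, {39, 40, 41} × {p19, p20, p21}}; |τ_{X×Y}| = 30.

Enumerate products U × V with U ∈ τ_X, V ∈ τ_Y (deduplicated):
  ∅ × ∅ = {} (∅)
  {39} × {p20} = {(39,p20)}
  {40} × {p20} = {(40,p20)}
  {39} × {p19, p20} = {(39,p19), (39,p20)}
  {39, 40} × {p20} = {(39,p20), (40,p20)}
  {40} × {p19, p20} = {(40,p19), (40,p20)}
  {39} × {p19, p20, p21} = {(39,p19), (39,p20), (39,p21)}
  {39, 40, 41} × {p20} = {(39,p20), (40,p20), (41,p20)}
  {40} × {p19, p20, p21} = {(40,p19), (40,p20), (40,p21)}
  {39, 40} × {p19, p20} = {(39,p19), (39,p20), (40,p19), (40,p20)}
  {39, 40} × {p19, p20, p21} = {(39,p19), (39,p20), (39,p21), (40,p19), (40,p20), (40,p21)}
  {39, 40, 41} × {p19, p20} = {(39,p19), (39,p20), (40,p19), (40,p20), (41,p19), (41,p20)}
  {39, 40, 41} × {p19, p20, p21} = {(39,p19), (39,p20), (39,p21), (40,p19), (40,p20), (40,p21), (41,p19), (41,p20), (41,p21)}
These 13 distinct sets form the basis B.
Close under arbitrary unions to get τ_{X×Y}; counting gives |τ_{X×Y}| = 30.


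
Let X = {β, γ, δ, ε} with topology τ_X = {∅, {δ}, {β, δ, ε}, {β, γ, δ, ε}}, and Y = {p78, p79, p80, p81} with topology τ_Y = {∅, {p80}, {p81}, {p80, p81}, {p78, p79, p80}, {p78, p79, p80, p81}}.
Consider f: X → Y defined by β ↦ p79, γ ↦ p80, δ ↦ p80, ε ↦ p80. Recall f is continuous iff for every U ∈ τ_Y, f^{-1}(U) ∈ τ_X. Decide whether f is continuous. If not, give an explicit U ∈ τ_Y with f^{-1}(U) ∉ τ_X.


f is NOT continuous.

Compute f^{-1}(U) for each U ∈ τ_Y:
  U = ∅: f^{-1}(U) = ∅ ∈ τ_X ✓.
  U = {p80}: f^{-1}(U) = {γ, δ, ε} ∉ τ_X ✗.
  U = {p81}: f^{-1}(U) = ∅ ∈ τ_X ✓.
  U = {p80, p81}: f^{-1}(U) = {γ, δ, ε} ∉ τ_X ✗.
  U = {p78, p79, p80}: f^{-1}(U) = {β, γ, δ, ε} ∈ τ_X ✓.
  U = {p78, p79, p80, p81}: f^{-1}(U) = {β, γ, δ, ε} ∈ τ_X ✓.
Found U = {p80} with f^{-1}(U) = {γ, δ, ε} not in τ_X. Therefore f is NOT continuous.


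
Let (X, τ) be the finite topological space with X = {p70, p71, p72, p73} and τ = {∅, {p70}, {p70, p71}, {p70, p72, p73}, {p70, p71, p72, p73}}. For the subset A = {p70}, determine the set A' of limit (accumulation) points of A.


A' = {p71, p72, p73}

For each x ∈ X, list the open sets U ∈ τ with x ∈ U, then check whether U ∩ (A ∖ {x}) ≠ ∅ for every such U.
  x = p70: open {p70} ∋ x has {p70} ∩ (A ∖ {p70}) = ∅, so x is NOT a limit point.
  x = p71: opens ∋ x are {p70, p71}, {p70, p71, p72, p73}; each meets A ∖ {p71}, so x IS a limit point.
  x = p72: opens ∋ x are {p70, p72, p73}, {p70, p71, p72, p73}; each meets A ∖ {p72}, so x IS a limit point.
  x = p73: opens ∋ x are {p70, p72, p73}, {p70, p71, p72, p73}; each meets A ∖ {p73}, so x IS a limit point.
Collecting: A' = {p71, p72, p73}.


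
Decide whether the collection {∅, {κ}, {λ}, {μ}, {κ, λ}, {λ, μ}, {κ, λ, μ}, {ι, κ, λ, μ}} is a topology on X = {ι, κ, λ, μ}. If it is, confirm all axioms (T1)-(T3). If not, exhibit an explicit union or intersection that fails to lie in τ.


τ is NOT a topology on X.

Axiom (T1): ∅ ∈ τ? Yes; X ∈ τ? Yes.
Axiom (T2/T3): check pairwise unions and intersections of members of τ.
Counterexample for (T2): {κ} ∪ {μ} = {κ, μ} ∉ τ. Therefore τ is NOT a topology.


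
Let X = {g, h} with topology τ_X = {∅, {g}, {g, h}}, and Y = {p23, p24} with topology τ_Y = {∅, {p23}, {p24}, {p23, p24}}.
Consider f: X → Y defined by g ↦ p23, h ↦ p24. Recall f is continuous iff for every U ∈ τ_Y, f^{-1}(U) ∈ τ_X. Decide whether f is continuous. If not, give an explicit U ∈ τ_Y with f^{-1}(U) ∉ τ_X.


f is NOT continuous.

Compute f^{-1}(U) for each U ∈ τ_Y:
  U = ∅: f^{-1}(U) = ∅ ∈ τ_X ✓.
  U = {p23}: f^{-1}(U) = {g} ∈ τ_X ✓.
  U = {p24}: f^{-1}(U) = {h} ∉ τ_X ✗.
  U = {p23, p24}: f^{-1}(U) = {g, h} ∈ τ_X ✓.
Found U = {p24} with f^{-1}(U) = {h} not in τ_X. Therefore f is NOT continuous.


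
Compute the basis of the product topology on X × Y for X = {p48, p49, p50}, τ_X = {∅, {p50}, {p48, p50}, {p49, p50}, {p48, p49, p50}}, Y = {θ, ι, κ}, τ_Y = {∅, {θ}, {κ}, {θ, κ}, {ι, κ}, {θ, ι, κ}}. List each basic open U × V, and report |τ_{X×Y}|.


Basis B = {∅ × ∅, {p50} × {θ}, {p50} × {κ}, {p48, p50} × {θ}, {p48, p50} × {κ}, {p49, p50} × {θ}, {p49, p50} × {κ}, {p50} × {θ, κ}, {p50} × {ι, κ}, {p48, p49, p50} × {θ}, {p48, p49, p50} × {κ}, {p50} × {θ, ι, κ}, {p48, p50} × {θ, κ}, {p48, p50} × {ι, κ}, {p49, p50} × {θ, κ}, {p49, p50} × {ι, κ}, {p48, p50} × {θ, ι, κ}, {p48, p49, p50} × {θ, κ}, {p48, p49, p50} × {ι, κ}, {p49, p50} × {θ, ι, κ}, {p48, p49, p50} × {θ, ι, κ}}; |τ_{X×Y}| = 70.

Enumerate products U × V with U ∈ τ_X, V ∈ τ_Y (deduplicated):
  ∅ × ∅ = {} (∅)
  {p50} × {θ} = {(p50,θ)}
  {p50} × {κ} = {(p50,κ)}
  {p48, p50} × {θ} = {(p48,θ), (p50,θ)}
  {p48, p50} × {κ} = {(p48,κ), (p50,κ)}
  {p49, p50} × {θ} = {(p49,θ), (p50,θ)}
  {p49, p50} × {κ} = {(p49,κ), (p50,κ)}
  {p50} × {θ, κ} = {(p50,θ), (p50,κ)}
  {p50} × {ι, κ} = {(p50,ι), (p50,κ)}
  {p48, p49, p50} × {θ} = {(p48,θ), (p49,θ), (p50,θ)}
  {p48, p49, p50} × {κ} = {(p48,κ), (p49,κ), (p50,κ)}
  {p50} × {θ, ι, κ} = {(p50,θ), (p50,ι), (p50,κ)}
  {p48, p50} × {θ, κ} = {(p48,θ), (p48,κ), (p50,θ), (p50,κ)}
  {p48, p50} × {ι, κ} = {(p48,ι), (p48,κ), (p50,ι), (p50,κ)}
  {p49, p50} × {θ, κ} = {(p49,θ), (p49,κ), (p50,θ), (p50,κ)}
  {p49, p50} × {ι, κ} = {(p49,ι), (p49,κ), (p50,ι), (p50,κ)}
  {p48, p50} × {θ, ι, κ} = {(p48,θ), (p48,ι), (p48,κ), (p50,θ), (p50,ι), (p50,κ)}
  {p48, p49, p50} × {θ, κ} = {(p48,θ), (p48,κ), (p49,θ), (p49,κ), (p50,θ), (p50,κ)}
  {p48, p49, p50} × {ι, κ} = {(p48,ι), (p48,κ), (p49,ι), (p49,κ), (p50,ι), (p50,κ)}
  {p49, p50} × {θ, ι, κ} = {(p49,θ), (p49,ι), (p49,κ), (p50,θ), (p50,ι), (p50,κ)}
  {p48, p49, p50} × {θ, ι, κ} = {(p48,θ), (p48,ι), (p48,κ), (p49,θ), (p49,ι), (p49,κ), (p50,θ), (p50,ι), (p50,κ)}
These 21 distinct sets form the basis B.
Close under arbitrary unions to get τ_{X×Y}; counting gives |τ_{X×Y}| = 70.


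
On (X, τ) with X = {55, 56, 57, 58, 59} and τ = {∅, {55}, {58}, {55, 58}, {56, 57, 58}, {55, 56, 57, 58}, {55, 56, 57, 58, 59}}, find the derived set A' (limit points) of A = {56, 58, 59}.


A' = {56, 57, 59}

For each x ∈ X, list the open sets U ∈ τ with x ∈ U, then check whether U ∩ (A ∖ {x}) ≠ ∅ for every such U.
  x = 55: open {55} ∋ x has {55} ∩ (A ∖ {55}) = ∅, so x is NOT a limit point.
  x = 56: opens ∋ x are {56, 57, 58}, {55, 56, 57, 58}, {55, 56, 57, 58, 59}; each meets A ∖ {56}, so x IS a limit point.
  x = 57: opens ∋ x are {56, 57, 58}, {55, 56, 57, 58}, {55, 56, 57, 58, 59}; each meets A ∖ {57}, so x IS a limit point.
  x = 58: open {58} ∋ x has {58} ∩ (A ∖ {58}) = ∅, so x is NOT a limit point.
  x = 59: opens ∋ x are {55, 56, 57, 58, 59}; each meets A ∖ {59}, so x IS a limit point.
Collecting: A' = {56, 57, 59}.


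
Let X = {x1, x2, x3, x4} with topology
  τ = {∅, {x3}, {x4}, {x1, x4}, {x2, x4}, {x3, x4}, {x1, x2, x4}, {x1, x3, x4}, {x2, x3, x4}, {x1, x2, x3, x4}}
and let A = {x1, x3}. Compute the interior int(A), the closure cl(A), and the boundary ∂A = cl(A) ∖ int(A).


int(A) = {x3}, cl(A) = {x1, x3}, ∂A = {x1}.

Closed sets in (X, τ) are complements of opens:
  closed(X, τ) = {∅, {x1}, {x2}, {x3}, {x1, x2}, {x1, x3}, {x2, x3}, {x1, x2, x3}, {x1, x2, x4}, {x1, x2, x3, x4}}.
int(A) = ⋃ {U ∈ τ : U ⊆ A}. Opens contained in A: ∅, {x3}.
Taking the union of these: int(A) = {x3}.
cl(A) = ⋂ {C closed : A ⊆ C}. Closed sets containing A: {x1, x3}, {x1, x2, x3}, {x1, x2, x3, x4}.
Intersecting these: cl(A) = {x1, x3}.
∂A = cl(A) ∖ int(A) = {x1, x3} ∖ {x3} = {x1}.


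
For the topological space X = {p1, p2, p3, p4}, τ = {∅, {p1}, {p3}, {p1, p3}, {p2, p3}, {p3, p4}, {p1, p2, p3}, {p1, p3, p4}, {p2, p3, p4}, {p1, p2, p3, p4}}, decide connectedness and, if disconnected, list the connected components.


(X, τ) is disconnected; components = [{p1}, {p2, p3, p4}].

Find clopen sets (U ∈ τ with X ∖ U ∈ τ):
  U = ∅, X ∖ U = {p1, p2, p3, p4} — both open, so U is clopen.
  U = {p1}, X ∖ U = {p2, p3, p4} — both open, so U is clopen.
  U = {p2, p3, p4}, X ∖ U = {p1} — both open, so U is clopen.
  U = {p1, p2, p3, p4}, X ∖ U = ∅ — both open, so U is clopen.
Nontrivial clopen(s) exist: e.g. {p2, p3, p4}. So (X, τ) is disconnected.
Compute connected components by grouping points that agree on all clopens:
  component: {p1}
  component: {p2, p3, p4}


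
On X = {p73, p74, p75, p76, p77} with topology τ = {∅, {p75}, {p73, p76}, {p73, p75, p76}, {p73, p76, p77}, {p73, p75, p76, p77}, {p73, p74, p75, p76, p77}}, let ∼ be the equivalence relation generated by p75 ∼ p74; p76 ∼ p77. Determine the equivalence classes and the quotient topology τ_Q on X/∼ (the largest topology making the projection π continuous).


X/∼ = {[p73], [p74=p75], [p76=p77]}; |τ_Q| = 3.

Equivalence classes: [p73], [p74=p75], [p76=p77].
Quotient map π: X → X/∼ sends p73 ↦ [p73], p74 ↦ [p74=p75], p75 ↦ [p74=p75], p76 ↦ [p76=p77], p77 ↦ [p76=p77].
For each subset V ⊆ X/∼, compute π^{-1}(V) ⊆ X and check whether π^{-1}(V) ∈ τ. V is open in τ_Q iff π^{-1}(V) ∈ τ.
  V = {}: π^{-1}(V) = ∅ ∈ τ ✓.
  V = {[p73]}: π^{-1}(V) = {p73} ∉ τ ✗.
  V = {[p74=p75]}: π^{-1}(V) = {p74, p75} ∉ τ ✗.
  V = {[p73], [p74=p75]}: π^{-1}(V) = {p73, p74, p75} ∉ τ ✗.
  V = {[p76=p77]}: π^{-1}(V) = {p76, p77} ∉ τ ✗.
  V = {[p73], [p76=p77]}: π^{-1}(V) = {p73, p76, p77} ∈ τ ✓.
  V = {[p74=p75], [p76=p77]}: π^{-1}(V) = {p74, p75, p76, p77} ∉ τ ✗.
  V = {[p73], [p74=p75], [p76=p77]}: π^{-1}(V) = {p73, p74, p75, p76, p77} ∈ τ ✓.
Open sets in the quotient: τ_Q = {{}, {[p73], [p76=p77]}, {[p73], [p74=p75], [p76=p77]}} (3 elements).
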